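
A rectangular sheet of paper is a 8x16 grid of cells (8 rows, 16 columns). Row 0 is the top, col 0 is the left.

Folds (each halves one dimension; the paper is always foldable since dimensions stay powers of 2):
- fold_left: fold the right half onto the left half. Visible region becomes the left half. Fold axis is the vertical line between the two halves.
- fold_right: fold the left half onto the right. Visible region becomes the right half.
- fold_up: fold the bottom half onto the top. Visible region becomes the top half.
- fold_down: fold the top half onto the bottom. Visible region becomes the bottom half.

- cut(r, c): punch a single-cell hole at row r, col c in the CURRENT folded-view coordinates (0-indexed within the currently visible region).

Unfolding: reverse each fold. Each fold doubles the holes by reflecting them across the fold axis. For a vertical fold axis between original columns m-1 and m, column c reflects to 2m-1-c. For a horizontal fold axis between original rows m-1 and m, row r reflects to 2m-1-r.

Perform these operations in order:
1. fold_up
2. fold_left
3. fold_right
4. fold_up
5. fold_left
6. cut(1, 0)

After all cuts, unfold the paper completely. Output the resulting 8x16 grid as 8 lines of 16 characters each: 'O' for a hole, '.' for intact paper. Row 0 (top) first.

Op 1 fold_up: fold axis h@4; visible region now rows[0,4) x cols[0,16) = 4x16
Op 2 fold_left: fold axis v@8; visible region now rows[0,4) x cols[0,8) = 4x8
Op 3 fold_right: fold axis v@4; visible region now rows[0,4) x cols[4,8) = 4x4
Op 4 fold_up: fold axis h@2; visible region now rows[0,2) x cols[4,8) = 2x4
Op 5 fold_left: fold axis v@6; visible region now rows[0,2) x cols[4,6) = 2x2
Op 6 cut(1, 0): punch at orig (1,4); cuts so far [(1, 4)]; region rows[0,2) x cols[4,6) = 2x2
Unfold 1 (reflect across v@6): 2 holes -> [(1, 4), (1, 7)]
Unfold 2 (reflect across h@2): 4 holes -> [(1, 4), (1, 7), (2, 4), (2, 7)]
Unfold 3 (reflect across v@4): 8 holes -> [(1, 0), (1, 3), (1, 4), (1, 7), (2, 0), (2, 3), (2, 4), (2, 7)]
Unfold 4 (reflect across v@8): 16 holes -> [(1, 0), (1, 3), (1, 4), (1, 7), (1, 8), (1, 11), (1, 12), (1, 15), (2, 0), (2, 3), (2, 4), (2, 7), (2, 8), (2, 11), (2, 12), (2, 15)]
Unfold 5 (reflect across h@4): 32 holes -> [(1, 0), (1, 3), (1, 4), (1, 7), (1, 8), (1, 11), (1, 12), (1, 15), (2, 0), (2, 3), (2, 4), (2, 7), (2, 8), (2, 11), (2, 12), (2, 15), (5, 0), (5, 3), (5, 4), (5, 7), (5, 8), (5, 11), (5, 12), (5, 15), (6, 0), (6, 3), (6, 4), (6, 7), (6, 8), (6, 11), (6, 12), (6, 15)]

Answer: ................
O..OO..OO..OO..O
O..OO..OO..OO..O
................
................
O..OO..OO..OO..O
O..OO..OO..OO..O
................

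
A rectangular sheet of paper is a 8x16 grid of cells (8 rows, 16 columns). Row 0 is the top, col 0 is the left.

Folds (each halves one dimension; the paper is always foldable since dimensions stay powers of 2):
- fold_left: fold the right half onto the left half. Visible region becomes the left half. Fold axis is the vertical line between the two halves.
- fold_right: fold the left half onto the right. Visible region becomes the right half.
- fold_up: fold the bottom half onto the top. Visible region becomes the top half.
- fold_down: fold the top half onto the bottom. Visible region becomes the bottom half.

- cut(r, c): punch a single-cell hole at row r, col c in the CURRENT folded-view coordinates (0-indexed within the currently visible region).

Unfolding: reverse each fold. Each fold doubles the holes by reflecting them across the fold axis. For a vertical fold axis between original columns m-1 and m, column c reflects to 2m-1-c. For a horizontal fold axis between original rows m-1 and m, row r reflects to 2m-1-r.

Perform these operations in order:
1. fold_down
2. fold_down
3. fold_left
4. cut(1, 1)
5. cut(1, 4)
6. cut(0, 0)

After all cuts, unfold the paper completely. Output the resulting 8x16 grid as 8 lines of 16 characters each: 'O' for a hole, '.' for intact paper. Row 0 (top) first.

Op 1 fold_down: fold axis h@4; visible region now rows[4,8) x cols[0,16) = 4x16
Op 2 fold_down: fold axis h@6; visible region now rows[6,8) x cols[0,16) = 2x16
Op 3 fold_left: fold axis v@8; visible region now rows[6,8) x cols[0,8) = 2x8
Op 4 cut(1, 1): punch at orig (7,1); cuts so far [(7, 1)]; region rows[6,8) x cols[0,8) = 2x8
Op 5 cut(1, 4): punch at orig (7,4); cuts so far [(7, 1), (7, 4)]; region rows[6,8) x cols[0,8) = 2x8
Op 6 cut(0, 0): punch at orig (6,0); cuts so far [(6, 0), (7, 1), (7, 4)]; region rows[6,8) x cols[0,8) = 2x8
Unfold 1 (reflect across v@8): 6 holes -> [(6, 0), (6, 15), (7, 1), (7, 4), (7, 11), (7, 14)]
Unfold 2 (reflect across h@6): 12 holes -> [(4, 1), (4, 4), (4, 11), (4, 14), (5, 0), (5, 15), (6, 0), (6, 15), (7, 1), (7, 4), (7, 11), (7, 14)]
Unfold 3 (reflect across h@4): 24 holes -> [(0, 1), (0, 4), (0, 11), (0, 14), (1, 0), (1, 15), (2, 0), (2, 15), (3, 1), (3, 4), (3, 11), (3, 14), (4, 1), (4, 4), (4, 11), (4, 14), (5, 0), (5, 15), (6, 0), (6, 15), (7, 1), (7, 4), (7, 11), (7, 14)]

Answer: .O..O......O..O.
O..............O
O..............O
.O..O......O..O.
.O..O......O..O.
O..............O
O..............O
.O..O......O..O.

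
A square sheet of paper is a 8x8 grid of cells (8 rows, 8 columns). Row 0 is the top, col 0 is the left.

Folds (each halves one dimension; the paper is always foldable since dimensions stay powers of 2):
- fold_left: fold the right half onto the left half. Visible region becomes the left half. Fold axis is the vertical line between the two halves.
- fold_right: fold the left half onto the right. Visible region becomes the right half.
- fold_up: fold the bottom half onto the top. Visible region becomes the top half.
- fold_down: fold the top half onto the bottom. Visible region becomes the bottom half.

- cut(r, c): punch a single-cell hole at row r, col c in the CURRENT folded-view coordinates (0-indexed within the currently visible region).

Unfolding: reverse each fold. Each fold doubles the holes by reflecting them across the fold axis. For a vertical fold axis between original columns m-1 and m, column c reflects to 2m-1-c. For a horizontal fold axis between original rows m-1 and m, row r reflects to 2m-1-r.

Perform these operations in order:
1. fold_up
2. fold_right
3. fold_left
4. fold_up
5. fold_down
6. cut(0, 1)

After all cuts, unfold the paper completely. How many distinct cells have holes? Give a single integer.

Op 1 fold_up: fold axis h@4; visible region now rows[0,4) x cols[0,8) = 4x8
Op 2 fold_right: fold axis v@4; visible region now rows[0,4) x cols[4,8) = 4x4
Op 3 fold_left: fold axis v@6; visible region now rows[0,4) x cols[4,6) = 4x2
Op 4 fold_up: fold axis h@2; visible region now rows[0,2) x cols[4,6) = 2x2
Op 5 fold_down: fold axis h@1; visible region now rows[1,2) x cols[4,6) = 1x2
Op 6 cut(0, 1): punch at orig (1,5); cuts so far [(1, 5)]; region rows[1,2) x cols[4,6) = 1x2
Unfold 1 (reflect across h@1): 2 holes -> [(0, 5), (1, 5)]
Unfold 2 (reflect across h@2): 4 holes -> [(0, 5), (1, 5), (2, 5), (3, 5)]
Unfold 3 (reflect across v@6): 8 holes -> [(0, 5), (0, 6), (1, 5), (1, 6), (2, 5), (2, 6), (3, 5), (3, 6)]
Unfold 4 (reflect across v@4): 16 holes -> [(0, 1), (0, 2), (0, 5), (0, 6), (1, 1), (1, 2), (1, 5), (1, 6), (2, 1), (2, 2), (2, 5), (2, 6), (3, 1), (3, 2), (3, 5), (3, 6)]
Unfold 5 (reflect across h@4): 32 holes -> [(0, 1), (0, 2), (0, 5), (0, 6), (1, 1), (1, 2), (1, 5), (1, 6), (2, 1), (2, 2), (2, 5), (2, 6), (3, 1), (3, 2), (3, 5), (3, 6), (4, 1), (4, 2), (4, 5), (4, 6), (5, 1), (5, 2), (5, 5), (5, 6), (6, 1), (6, 2), (6, 5), (6, 6), (7, 1), (7, 2), (7, 5), (7, 6)]

Answer: 32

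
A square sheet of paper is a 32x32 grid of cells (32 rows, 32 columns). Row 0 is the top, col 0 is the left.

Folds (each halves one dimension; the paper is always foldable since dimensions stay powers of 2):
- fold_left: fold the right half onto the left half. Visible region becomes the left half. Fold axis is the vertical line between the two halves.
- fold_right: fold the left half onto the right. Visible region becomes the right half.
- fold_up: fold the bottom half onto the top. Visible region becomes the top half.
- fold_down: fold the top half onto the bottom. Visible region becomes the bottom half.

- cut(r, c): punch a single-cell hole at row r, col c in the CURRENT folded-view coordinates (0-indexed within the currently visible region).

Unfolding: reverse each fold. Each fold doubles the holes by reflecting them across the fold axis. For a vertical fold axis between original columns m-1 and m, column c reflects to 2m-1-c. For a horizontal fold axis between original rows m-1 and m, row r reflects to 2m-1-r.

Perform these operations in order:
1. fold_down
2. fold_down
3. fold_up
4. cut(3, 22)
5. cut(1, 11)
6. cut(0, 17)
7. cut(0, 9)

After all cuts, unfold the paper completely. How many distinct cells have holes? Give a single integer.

Op 1 fold_down: fold axis h@16; visible region now rows[16,32) x cols[0,32) = 16x32
Op 2 fold_down: fold axis h@24; visible region now rows[24,32) x cols[0,32) = 8x32
Op 3 fold_up: fold axis h@28; visible region now rows[24,28) x cols[0,32) = 4x32
Op 4 cut(3, 22): punch at orig (27,22); cuts so far [(27, 22)]; region rows[24,28) x cols[0,32) = 4x32
Op 5 cut(1, 11): punch at orig (25,11); cuts so far [(25, 11), (27, 22)]; region rows[24,28) x cols[0,32) = 4x32
Op 6 cut(0, 17): punch at orig (24,17); cuts so far [(24, 17), (25, 11), (27, 22)]; region rows[24,28) x cols[0,32) = 4x32
Op 7 cut(0, 9): punch at orig (24,9); cuts so far [(24, 9), (24, 17), (25, 11), (27, 22)]; region rows[24,28) x cols[0,32) = 4x32
Unfold 1 (reflect across h@28): 8 holes -> [(24, 9), (24, 17), (25, 11), (27, 22), (28, 22), (30, 11), (31, 9), (31, 17)]
Unfold 2 (reflect across h@24): 16 holes -> [(16, 9), (16, 17), (17, 11), (19, 22), (20, 22), (22, 11), (23, 9), (23, 17), (24, 9), (24, 17), (25, 11), (27, 22), (28, 22), (30, 11), (31, 9), (31, 17)]
Unfold 3 (reflect across h@16): 32 holes -> [(0, 9), (0, 17), (1, 11), (3, 22), (4, 22), (6, 11), (7, 9), (7, 17), (8, 9), (8, 17), (9, 11), (11, 22), (12, 22), (14, 11), (15, 9), (15, 17), (16, 9), (16, 17), (17, 11), (19, 22), (20, 22), (22, 11), (23, 9), (23, 17), (24, 9), (24, 17), (25, 11), (27, 22), (28, 22), (30, 11), (31, 9), (31, 17)]

Answer: 32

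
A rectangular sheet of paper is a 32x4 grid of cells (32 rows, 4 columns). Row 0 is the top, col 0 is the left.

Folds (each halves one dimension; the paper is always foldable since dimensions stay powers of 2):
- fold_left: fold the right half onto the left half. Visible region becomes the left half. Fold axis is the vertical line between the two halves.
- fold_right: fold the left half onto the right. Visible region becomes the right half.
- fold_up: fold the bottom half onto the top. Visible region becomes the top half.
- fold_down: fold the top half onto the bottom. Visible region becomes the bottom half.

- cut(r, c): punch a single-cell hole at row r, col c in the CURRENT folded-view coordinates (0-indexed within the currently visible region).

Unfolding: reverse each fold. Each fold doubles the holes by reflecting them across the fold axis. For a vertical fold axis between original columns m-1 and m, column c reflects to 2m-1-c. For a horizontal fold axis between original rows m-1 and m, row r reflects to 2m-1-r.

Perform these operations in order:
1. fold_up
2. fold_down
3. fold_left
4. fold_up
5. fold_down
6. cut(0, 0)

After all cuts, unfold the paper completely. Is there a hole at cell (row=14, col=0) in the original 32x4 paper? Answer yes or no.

Op 1 fold_up: fold axis h@16; visible region now rows[0,16) x cols[0,4) = 16x4
Op 2 fold_down: fold axis h@8; visible region now rows[8,16) x cols[0,4) = 8x4
Op 3 fold_left: fold axis v@2; visible region now rows[8,16) x cols[0,2) = 8x2
Op 4 fold_up: fold axis h@12; visible region now rows[8,12) x cols[0,2) = 4x2
Op 5 fold_down: fold axis h@10; visible region now rows[10,12) x cols[0,2) = 2x2
Op 6 cut(0, 0): punch at orig (10,0); cuts so far [(10, 0)]; region rows[10,12) x cols[0,2) = 2x2
Unfold 1 (reflect across h@10): 2 holes -> [(9, 0), (10, 0)]
Unfold 2 (reflect across h@12): 4 holes -> [(9, 0), (10, 0), (13, 0), (14, 0)]
Unfold 3 (reflect across v@2): 8 holes -> [(9, 0), (9, 3), (10, 0), (10, 3), (13, 0), (13, 3), (14, 0), (14, 3)]
Unfold 4 (reflect across h@8): 16 holes -> [(1, 0), (1, 3), (2, 0), (2, 3), (5, 0), (5, 3), (6, 0), (6, 3), (9, 0), (9, 3), (10, 0), (10, 3), (13, 0), (13, 3), (14, 0), (14, 3)]
Unfold 5 (reflect across h@16): 32 holes -> [(1, 0), (1, 3), (2, 0), (2, 3), (5, 0), (5, 3), (6, 0), (6, 3), (9, 0), (9, 3), (10, 0), (10, 3), (13, 0), (13, 3), (14, 0), (14, 3), (17, 0), (17, 3), (18, 0), (18, 3), (21, 0), (21, 3), (22, 0), (22, 3), (25, 0), (25, 3), (26, 0), (26, 3), (29, 0), (29, 3), (30, 0), (30, 3)]
Holes: [(1, 0), (1, 3), (2, 0), (2, 3), (5, 0), (5, 3), (6, 0), (6, 3), (9, 0), (9, 3), (10, 0), (10, 3), (13, 0), (13, 3), (14, 0), (14, 3), (17, 0), (17, 3), (18, 0), (18, 3), (21, 0), (21, 3), (22, 0), (22, 3), (25, 0), (25, 3), (26, 0), (26, 3), (29, 0), (29, 3), (30, 0), (30, 3)]

Answer: yes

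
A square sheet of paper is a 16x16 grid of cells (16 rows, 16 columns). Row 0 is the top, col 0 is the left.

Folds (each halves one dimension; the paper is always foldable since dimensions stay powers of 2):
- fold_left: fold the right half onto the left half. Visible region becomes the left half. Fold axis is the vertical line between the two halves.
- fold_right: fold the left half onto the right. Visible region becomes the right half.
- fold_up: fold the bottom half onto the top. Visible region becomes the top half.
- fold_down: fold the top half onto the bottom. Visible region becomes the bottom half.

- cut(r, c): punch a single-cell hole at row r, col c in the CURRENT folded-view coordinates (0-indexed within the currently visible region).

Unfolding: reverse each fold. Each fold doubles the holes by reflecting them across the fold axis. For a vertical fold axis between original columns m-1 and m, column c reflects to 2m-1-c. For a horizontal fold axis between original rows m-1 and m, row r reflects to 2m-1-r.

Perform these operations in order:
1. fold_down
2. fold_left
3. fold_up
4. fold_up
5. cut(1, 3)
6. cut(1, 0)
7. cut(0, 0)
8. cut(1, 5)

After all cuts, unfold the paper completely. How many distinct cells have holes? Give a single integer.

Op 1 fold_down: fold axis h@8; visible region now rows[8,16) x cols[0,16) = 8x16
Op 2 fold_left: fold axis v@8; visible region now rows[8,16) x cols[0,8) = 8x8
Op 3 fold_up: fold axis h@12; visible region now rows[8,12) x cols[0,8) = 4x8
Op 4 fold_up: fold axis h@10; visible region now rows[8,10) x cols[0,8) = 2x8
Op 5 cut(1, 3): punch at orig (9,3); cuts so far [(9, 3)]; region rows[8,10) x cols[0,8) = 2x8
Op 6 cut(1, 0): punch at orig (9,0); cuts so far [(9, 0), (9, 3)]; region rows[8,10) x cols[0,8) = 2x8
Op 7 cut(0, 0): punch at orig (8,0); cuts so far [(8, 0), (9, 0), (9, 3)]; region rows[8,10) x cols[0,8) = 2x8
Op 8 cut(1, 5): punch at orig (9,5); cuts so far [(8, 0), (9, 0), (9, 3), (9, 5)]; region rows[8,10) x cols[0,8) = 2x8
Unfold 1 (reflect across h@10): 8 holes -> [(8, 0), (9, 0), (9, 3), (9, 5), (10, 0), (10, 3), (10, 5), (11, 0)]
Unfold 2 (reflect across h@12): 16 holes -> [(8, 0), (9, 0), (9, 3), (9, 5), (10, 0), (10, 3), (10, 5), (11, 0), (12, 0), (13, 0), (13, 3), (13, 5), (14, 0), (14, 3), (14, 5), (15, 0)]
Unfold 3 (reflect across v@8): 32 holes -> [(8, 0), (8, 15), (9, 0), (9, 3), (9, 5), (9, 10), (9, 12), (9, 15), (10, 0), (10, 3), (10, 5), (10, 10), (10, 12), (10, 15), (11, 0), (11, 15), (12, 0), (12, 15), (13, 0), (13, 3), (13, 5), (13, 10), (13, 12), (13, 15), (14, 0), (14, 3), (14, 5), (14, 10), (14, 12), (14, 15), (15, 0), (15, 15)]
Unfold 4 (reflect across h@8): 64 holes -> [(0, 0), (0, 15), (1, 0), (1, 3), (1, 5), (1, 10), (1, 12), (1, 15), (2, 0), (2, 3), (2, 5), (2, 10), (2, 12), (2, 15), (3, 0), (3, 15), (4, 0), (4, 15), (5, 0), (5, 3), (5, 5), (5, 10), (5, 12), (5, 15), (6, 0), (6, 3), (6, 5), (6, 10), (6, 12), (6, 15), (7, 0), (7, 15), (8, 0), (8, 15), (9, 0), (9, 3), (9, 5), (9, 10), (9, 12), (9, 15), (10, 0), (10, 3), (10, 5), (10, 10), (10, 12), (10, 15), (11, 0), (11, 15), (12, 0), (12, 15), (13, 0), (13, 3), (13, 5), (13, 10), (13, 12), (13, 15), (14, 0), (14, 3), (14, 5), (14, 10), (14, 12), (14, 15), (15, 0), (15, 15)]

Answer: 64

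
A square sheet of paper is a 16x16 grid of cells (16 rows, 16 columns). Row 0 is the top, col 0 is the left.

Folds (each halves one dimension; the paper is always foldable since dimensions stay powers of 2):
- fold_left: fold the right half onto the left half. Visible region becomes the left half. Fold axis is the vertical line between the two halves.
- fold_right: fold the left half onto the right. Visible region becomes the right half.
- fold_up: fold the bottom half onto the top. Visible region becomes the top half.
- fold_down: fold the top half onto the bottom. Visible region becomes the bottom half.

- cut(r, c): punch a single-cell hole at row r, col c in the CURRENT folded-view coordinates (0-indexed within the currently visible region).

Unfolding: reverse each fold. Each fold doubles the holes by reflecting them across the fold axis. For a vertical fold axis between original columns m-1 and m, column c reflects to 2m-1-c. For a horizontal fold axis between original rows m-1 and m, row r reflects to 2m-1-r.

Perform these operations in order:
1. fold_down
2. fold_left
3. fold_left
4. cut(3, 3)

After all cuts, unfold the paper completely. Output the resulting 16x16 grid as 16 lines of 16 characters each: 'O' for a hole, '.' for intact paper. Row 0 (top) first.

Answer: ................
................
................
................
...OO......OO...
................
................
................
................
................
................
...OO......OO...
................
................
................
................

Derivation:
Op 1 fold_down: fold axis h@8; visible region now rows[8,16) x cols[0,16) = 8x16
Op 2 fold_left: fold axis v@8; visible region now rows[8,16) x cols[0,8) = 8x8
Op 3 fold_left: fold axis v@4; visible region now rows[8,16) x cols[0,4) = 8x4
Op 4 cut(3, 3): punch at orig (11,3); cuts so far [(11, 3)]; region rows[8,16) x cols[0,4) = 8x4
Unfold 1 (reflect across v@4): 2 holes -> [(11, 3), (11, 4)]
Unfold 2 (reflect across v@8): 4 holes -> [(11, 3), (11, 4), (11, 11), (11, 12)]
Unfold 3 (reflect across h@8): 8 holes -> [(4, 3), (4, 4), (4, 11), (4, 12), (11, 3), (11, 4), (11, 11), (11, 12)]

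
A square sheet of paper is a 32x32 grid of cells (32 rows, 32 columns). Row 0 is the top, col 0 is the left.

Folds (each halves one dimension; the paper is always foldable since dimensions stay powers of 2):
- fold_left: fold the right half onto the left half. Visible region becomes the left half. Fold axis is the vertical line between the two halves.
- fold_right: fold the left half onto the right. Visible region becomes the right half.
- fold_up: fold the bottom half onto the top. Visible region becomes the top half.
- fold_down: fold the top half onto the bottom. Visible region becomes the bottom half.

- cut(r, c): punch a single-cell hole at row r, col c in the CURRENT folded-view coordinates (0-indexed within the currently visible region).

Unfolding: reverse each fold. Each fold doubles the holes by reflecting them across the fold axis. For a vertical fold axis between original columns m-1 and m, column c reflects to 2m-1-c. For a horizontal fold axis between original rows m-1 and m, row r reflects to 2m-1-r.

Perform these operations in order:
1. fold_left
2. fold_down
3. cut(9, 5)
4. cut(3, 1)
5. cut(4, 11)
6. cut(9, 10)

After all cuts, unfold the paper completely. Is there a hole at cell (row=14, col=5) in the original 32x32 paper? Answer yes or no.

Op 1 fold_left: fold axis v@16; visible region now rows[0,32) x cols[0,16) = 32x16
Op 2 fold_down: fold axis h@16; visible region now rows[16,32) x cols[0,16) = 16x16
Op 3 cut(9, 5): punch at orig (25,5); cuts so far [(25, 5)]; region rows[16,32) x cols[0,16) = 16x16
Op 4 cut(3, 1): punch at orig (19,1); cuts so far [(19, 1), (25, 5)]; region rows[16,32) x cols[0,16) = 16x16
Op 5 cut(4, 11): punch at orig (20,11); cuts so far [(19, 1), (20, 11), (25, 5)]; region rows[16,32) x cols[0,16) = 16x16
Op 6 cut(9, 10): punch at orig (25,10); cuts so far [(19, 1), (20, 11), (25, 5), (25, 10)]; region rows[16,32) x cols[0,16) = 16x16
Unfold 1 (reflect across h@16): 8 holes -> [(6, 5), (6, 10), (11, 11), (12, 1), (19, 1), (20, 11), (25, 5), (25, 10)]
Unfold 2 (reflect across v@16): 16 holes -> [(6, 5), (6, 10), (6, 21), (6, 26), (11, 11), (11, 20), (12, 1), (12, 30), (19, 1), (19, 30), (20, 11), (20, 20), (25, 5), (25, 10), (25, 21), (25, 26)]
Holes: [(6, 5), (6, 10), (6, 21), (6, 26), (11, 11), (11, 20), (12, 1), (12, 30), (19, 1), (19, 30), (20, 11), (20, 20), (25, 5), (25, 10), (25, 21), (25, 26)]

Answer: no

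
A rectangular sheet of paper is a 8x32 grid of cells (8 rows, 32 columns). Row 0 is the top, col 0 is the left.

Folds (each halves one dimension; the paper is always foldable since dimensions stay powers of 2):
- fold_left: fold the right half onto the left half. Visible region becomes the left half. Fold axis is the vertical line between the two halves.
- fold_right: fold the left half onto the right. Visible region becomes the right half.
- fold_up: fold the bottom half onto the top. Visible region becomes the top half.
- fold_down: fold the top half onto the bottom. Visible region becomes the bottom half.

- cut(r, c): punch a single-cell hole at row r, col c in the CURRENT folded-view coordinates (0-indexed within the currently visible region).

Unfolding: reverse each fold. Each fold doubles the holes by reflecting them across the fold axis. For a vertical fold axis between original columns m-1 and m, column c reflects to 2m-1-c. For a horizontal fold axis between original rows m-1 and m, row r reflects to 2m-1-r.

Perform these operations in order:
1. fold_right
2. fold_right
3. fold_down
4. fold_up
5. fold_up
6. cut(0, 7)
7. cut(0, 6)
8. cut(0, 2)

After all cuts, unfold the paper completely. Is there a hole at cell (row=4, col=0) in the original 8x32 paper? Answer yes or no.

Op 1 fold_right: fold axis v@16; visible region now rows[0,8) x cols[16,32) = 8x16
Op 2 fold_right: fold axis v@24; visible region now rows[0,8) x cols[24,32) = 8x8
Op 3 fold_down: fold axis h@4; visible region now rows[4,8) x cols[24,32) = 4x8
Op 4 fold_up: fold axis h@6; visible region now rows[4,6) x cols[24,32) = 2x8
Op 5 fold_up: fold axis h@5; visible region now rows[4,5) x cols[24,32) = 1x8
Op 6 cut(0, 7): punch at orig (4,31); cuts so far [(4, 31)]; region rows[4,5) x cols[24,32) = 1x8
Op 7 cut(0, 6): punch at orig (4,30); cuts so far [(4, 30), (4, 31)]; region rows[4,5) x cols[24,32) = 1x8
Op 8 cut(0, 2): punch at orig (4,26); cuts so far [(4, 26), (4, 30), (4, 31)]; region rows[4,5) x cols[24,32) = 1x8
Unfold 1 (reflect across h@5): 6 holes -> [(4, 26), (4, 30), (4, 31), (5, 26), (5, 30), (5, 31)]
Unfold 2 (reflect across h@6): 12 holes -> [(4, 26), (4, 30), (4, 31), (5, 26), (5, 30), (5, 31), (6, 26), (6, 30), (6, 31), (7, 26), (7, 30), (7, 31)]
Unfold 3 (reflect across h@4): 24 holes -> [(0, 26), (0, 30), (0, 31), (1, 26), (1, 30), (1, 31), (2, 26), (2, 30), (2, 31), (3, 26), (3, 30), (3, 31), (4, 26), (4, 30), (4, 31), (5, 26), (5, 30), (5, 31), (6, 26), (6, 30), (6, 31), (7, 26), (7, 30), (7, 31)]
Unfold 4 (reflect across v@24): 48 holes -> [(0, 16), (0, 17), (0, 21), (0, 26), (0, 30), (0, 31), (1, 16), (1, 17), (1, 21), (1, 26), (1, 30), (1, 31), (2, 16), (2, 17), (2, 21), (2, 26), (2, 30), (2, 31), (3, 16), (3, 17), (3, 21), (3, 26), (3, 30), (3, 31), (4, 16), (4, 17), (4, 21), (4, 26), (4, 30), (4, 31), (5, 16), (5, 17), (5, 21), (5, 26), (5, 30), (5, 31), (6, 16), (6, 17), (6, 21), (6, 26), (6, 30), (6, 31), (7, 16), (7, 17), (7, 21), (7, 26), (7, 30), (7, 31)]
Unfold 5 (reflect across v@16): 96 holes -> [(0, 0), (0, 1), (0, 5), (0, 10), (0, 14), (0, 15), (0, 16), (0, 17), (0, 21), (0, 26), (0, 30), (0, 31), (1, 0), (1, 1), (1, 5), (1, 10), (1, 14), (1, 15), (1, 16), (1, 17), (1, 21), (1, 26), (1, 30), (1, 31), (2, 0), (2, 1), (2, 5), (2, 10), (2, 14), (2, 15), (2, 16), (2, 17), (2, 21), (2, 26), (2, 30), (2, 31), (3, 0), (3, 1), (3, 5), (3, 10), (3, 14), (3, 15), (3, 16), (3, 17), (3, 21), (3, 26), (3, 30), (3, 31), (4, 0), (4, 1), (4, 5), (4, 10), (4, 14), (4, 15), (4, 16), (4, 17), (4, 21), (4, 26), (4, 30), (4, 31), (5, 0), (5, 1), (5, 5), (5, 10), (5, 14), (5, 15), (5, 16), (5, 17), (5, 21), (5, 26), (5, 30), (5, 31), (6, 0), (6, 1), (6, 5), (6, 10), (6, 14), (6, 15), (6, 16), (6, 17), (6, 21), (6, 26), (6, 30), (6, 31), (7, 0), (7, 1), (7, 5), (7, 10), (7, 14), (7, 15), (7, 16), (7, 17), (7, 21), (7, 26), (7, 30), (7, 31)]
Holes: [(0, 0), (0, 1), (0, 5), (0, 10), (0, 14), (0, 15), (0, 16), (0, 17), (0, 21), (0, 26), (0, 30), (0, 31), (1, 0), (1, 1), (1, 5), (1, 10), (1, 14), (1, 15), (1, 16), (1, 17), (1, 21), (1, 26), (1, 30), (1, 31), (2, 0), (2, 1), (2, 5), (2, 10), (2, 14), (2, 15), (2, 16), (2, 17), (2, 21), (2, 26), (2, 30), (2, 31), (3, 0), (3, 1), (3, 5), (3, 10), (3, 14), (3, 15), (3, 16), (3, 17), (3, 21), (3, 26), (3, 30), (3, 31), (4, 0), (4, 1), (4, 5), (4, 10), (4, 14), (4, 15), (4, 16), (4, 17), (4, 21), (4, 26), (4, 30), (4, 31), (5, 0), (5, 1), (5, 5), (5, 10), (5, 14), (5, 15), (5, 16), (5, 17), (5, 21), (5, 26), (5, 30), (5, 31), (6, 0), (6, 1), (6, 5), (6, 10), (6, 14), (6, 15), (6, 16), (6, 17), (6, 21), (6, 26), (6, 30), (6, 31), (7, 0), (7, 1), (7, 5), (7, 10), (7, 14), (7, 15), (7, 16), (7, 17), (7, 21), (7, 26), (7, 30), (7, 31)]

Answer: yes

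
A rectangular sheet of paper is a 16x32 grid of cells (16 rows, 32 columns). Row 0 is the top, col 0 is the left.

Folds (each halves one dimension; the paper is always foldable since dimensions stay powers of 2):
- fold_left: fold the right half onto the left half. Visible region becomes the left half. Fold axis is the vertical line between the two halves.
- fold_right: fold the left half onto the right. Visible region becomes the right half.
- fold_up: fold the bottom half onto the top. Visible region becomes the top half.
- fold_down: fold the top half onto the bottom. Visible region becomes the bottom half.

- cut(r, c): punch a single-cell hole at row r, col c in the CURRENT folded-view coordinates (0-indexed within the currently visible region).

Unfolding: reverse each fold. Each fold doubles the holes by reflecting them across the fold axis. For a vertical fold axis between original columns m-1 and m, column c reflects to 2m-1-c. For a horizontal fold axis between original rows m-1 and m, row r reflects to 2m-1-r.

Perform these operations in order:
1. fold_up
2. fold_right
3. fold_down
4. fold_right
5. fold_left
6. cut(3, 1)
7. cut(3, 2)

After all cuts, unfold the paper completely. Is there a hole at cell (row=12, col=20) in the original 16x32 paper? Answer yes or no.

Answer: no

Derivation:
Op 1 fold_up: fold axis h@8; visible region now rows[0,8) x cols[0,32) = 8x32
Op 2 fold_right: fold axis v@16; visible region now rows[0,8) x cols[16,32) = 8x16
Op 3 fold_down: fold axis h@4; visible region now rows[4,8) x cols[16,32) = 4x16
Op 4 fold_right: fold axis v@24; visible region now rows[4,8) x cols[24,32) = 4x8
Op 5 fold_left: fold axis v@28; visible region now rows[4,8) x cols[24,28) = 4x4
Op 6 cut(3, 1): punch at orig (7,25); cuts so far [(7, 25)]; region rows[4,8) x cols[24,28) = 4x4
Op 7 cut(3, 2): punch at orig (7,26); cuts so far [(7, 25), (7, 26)]; region rows[4,8) x cols[24,28) = 4x4
Unfold 1 (reflect across v@28): 4 holes -> [(7, 25), (7, 26), (7, 29), (7, 30)]
Unfold 2 (reflect across v@24): 8 holes -> [(7, 17), (7, 18), (7, 21), (7, 22), (7, 25), (7, 26), (7, 29), (7, 30)]
Unfold 3 (reflect across h@4): 16 holes -> [(0, 17), (0, 18), (0, 21), (0, 22), (0, 25), (0, 26), (0, 29), (0, 30), (7, 17), (7, 18), (7, 21), (7, 22), (7, 25), (7, 26), (7, 29), (7, 30)]
Unfold 4 (reflect across v@16): 32 holes -> [(0, 1), (0, 2), (0, 5), (0, 6), (0, 9), (0, 10), (0, 13), (0, 14), (0, 17), (0, 18), (0, 21), (0, 22), (0, 25), (0, 26), (0, 29), (0, 30), (7, 1), (7, 2), (7, 5), (7, 6), (7, 9), (7, 10), (7, 13), (7, 14), (7, 17), (7, 18), (7, 21), (7, 22), (7, 25), (7, 26), (7, 29), (7, 30)]
Unfold 5 (reflect across h@8): 64 holes -> [(0, 1), (0, 2), (0, 5), (0, 6), (0, 9), (0, 10), (0, 13), (0, 14), (0, 17), (0, 18), (0, 21), (0, 22), (0, 25), (0, 26), (0, 29), (0, 30), (7, 1), (7, 2), (7, 5), (7, 6), (7, 9), (7, 10), (7, 13), (7, 14), (7, 17), (7, 18), (7, 21), (7, 22), (7, 25), (7, 26), (7, 29), (7, 30), (8, 1), (8, 2), (8, 5), (8, 6), (8, 9), (8, 10), (8, 13), (8, 14), (8, 17), (8, 18), (8, 21), (8, 22), (8, 25), (8, 26), (8, 29), (8, 30), (15, 1), (15, 2), (15, 5), (15, 6), (15, 9), (15, 10), (15, 13), (15, 14), (15, 17), (15, 18), (15, 21), (15, 22), (15, 25), (15, 26), (15, 29), (15, 30)]
Holes: [(0, 1), (0, 2), (0, 5), (0, 6), (0, 9), (0, 10), (0, 13), (0, 14), (0, 17), (0, 18), (0, 21), (0, 22), (0, 25), (0, 26), (0, 29), (0, 30), (7, 1), (7, 2), (7, 5), (7, 6), (7, 9), (7, 10), (7, 13), (7, 14), (7, 17), (7, 18), (7, 21), (7, 22), (7, 25), (7, 26), (7, 29), (7, 30), (8, 1), (8, 2), (8, 5), (8, 6), (8, 9), (8, 10), (8, 13), (8, 14), (8, 17), (8, 18), (8, 21), (8, 22), (8, 25), (8, 26), (8, 29), (8, 30), (15, 1), (15, 2), (15, 5), (15, 6), (15, 9), (15, 10), (15, 13), (15, 14), (15, 17), (15, 18), (15, 21), (15, 22), (15, 25), (15, 26), (15, 29), (15, 30)]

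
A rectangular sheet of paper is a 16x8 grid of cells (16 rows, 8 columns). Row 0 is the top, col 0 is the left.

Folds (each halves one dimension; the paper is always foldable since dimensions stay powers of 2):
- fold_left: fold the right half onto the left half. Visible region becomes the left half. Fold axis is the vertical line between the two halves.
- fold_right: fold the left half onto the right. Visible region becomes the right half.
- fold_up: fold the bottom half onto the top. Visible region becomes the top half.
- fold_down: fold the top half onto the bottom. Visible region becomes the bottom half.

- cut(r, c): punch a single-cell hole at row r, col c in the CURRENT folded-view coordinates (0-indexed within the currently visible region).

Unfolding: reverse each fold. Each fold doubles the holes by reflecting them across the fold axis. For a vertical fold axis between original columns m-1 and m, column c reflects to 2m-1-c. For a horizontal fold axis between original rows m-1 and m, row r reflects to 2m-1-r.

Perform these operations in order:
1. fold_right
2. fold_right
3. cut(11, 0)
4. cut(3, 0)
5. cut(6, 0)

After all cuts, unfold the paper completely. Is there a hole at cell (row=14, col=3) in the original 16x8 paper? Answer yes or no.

Answer: no

Derivation:
Op 1 fold_right: fold axis v@4; visible region now rows[0,16) x cols[4,8) = 16x4
Op 2 fold_right: fold axis v@6; visible region now rows[0,16) x cols[6,8) = 16x2
Op 3 cut(11, 0): punch at orig (11,6); cuts so far [(11, 6)]; region rows[0,16) x cols[6,8) = 16x2
Op 4 cut(3, 0): punch at orig (3,6); cuts so far [(3, 6), (11, 6)]; region rows[0,16) x cols[6,8) = 16x2
Op 5 cut(6, 0): punch at orig (6,6); cuts so far [(3, 6), (6, 6), (11, 6)]; region rows[0,16) x cols[6,8) = 16x2
Unfold 1 (reflect across v@6): 6 holes -> [(3, 5), (3, 6), (6, 5), (6, 6), (11, 5), (11, 6)]
Unfold 2 (reflect across v@4): 12 holes -> [(3, 1), (3, 2), (3, 5), (3, 6), (6, 1), (6, 2), (6, 5), (6, 6), (11, 1), (11, 2), (11, 5), (11, 6)]
Holes: [(3, 1), (3, 2), (3, 5), (3, 6), (6, 1), (6, 2), (6, 5), (6, 6), (11, 1), (11, 2), (11, 5), (11, 6)]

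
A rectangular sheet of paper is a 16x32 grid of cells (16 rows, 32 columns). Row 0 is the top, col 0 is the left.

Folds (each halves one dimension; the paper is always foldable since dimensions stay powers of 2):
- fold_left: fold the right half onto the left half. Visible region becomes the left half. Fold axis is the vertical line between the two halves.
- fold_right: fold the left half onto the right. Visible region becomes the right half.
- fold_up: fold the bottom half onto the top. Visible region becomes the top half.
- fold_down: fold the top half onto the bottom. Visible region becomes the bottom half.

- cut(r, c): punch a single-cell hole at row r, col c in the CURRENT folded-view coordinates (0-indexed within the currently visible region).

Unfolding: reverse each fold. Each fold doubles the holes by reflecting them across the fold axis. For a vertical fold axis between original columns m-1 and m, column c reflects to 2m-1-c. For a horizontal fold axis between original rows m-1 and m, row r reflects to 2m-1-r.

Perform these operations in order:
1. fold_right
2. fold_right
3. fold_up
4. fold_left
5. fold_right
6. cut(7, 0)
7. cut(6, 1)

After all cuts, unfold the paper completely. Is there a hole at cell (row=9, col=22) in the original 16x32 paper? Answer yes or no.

Answer: no

Derivation:
Op 1 fold_right: fold axis v@16; visible region now rows[0,16) x cols[16,32) = 16x16
Op 2 fold_right: fold axis v@24; visible region now rows[0,16) x cols[24,32) = 16x8
Op 3 fold_up: fold axis h@8; visible region now rows[0,8) x cols[24,32) = 8x8
Op 4 fold_left: fold axis v@28; visible region now rows[0,8) x cols[24,28) = 8x4
Op 5 fold_right: fold axis v@26; visible region now rows[0,8) x cols[26,28) = 8x2
Op 6 cut(7, 0): punch at orig (7,26); cuts so far [(7, 26)]; region rows[0,8) x cols[26,28) = 8x2
Op 7 cut(6, 1): punch at orig (6,27); cuts so far [(6, 27), (7, 26)]; region rows[0,8) x cols[26,28) = 8x2
Unfold 1 (reflect across v@26): 4 holes -> [(6, 24), (6, 27), (7, 25), (7, 26)]
Unfold 2 (reflect across v@28): 8 holes -> [(6, 24), (6, 27), (6, 28), (6, 31), (7, 25), (7, 26), (7, 29), (7, 30)]
Unfold 3 (reflect across h@8): 16 holes -> [(6, 24), (6, 27), (6, 28), (6, 31), (7, 25), (7, 26), (7, 29), (7, 30), (8, 25), (8, 26), (8, 29), (8, 30), (9, 24), (9, 27), (9, 28), (9, 31)]
Unfold 4 (reflect across v@24): 32 holes -> [(6, 16), (6, 19), (6, 20), (6, 23), (6, 24), (6, 27), (6, 28), (6, 31), (7, 17), (7, 18), (7, 21), (7, 22), (7, 25), (7, 26), (7, 29), (7, 30), (8, 17), (8, 18), (8, 21), (8, 22), (8, 25), (8, 26), (8, 29), (8, 30), (9, 16), (9, 19), (9, 20), (9, 23), (9, 24), (9, 27), (9, 28), (9, 31)]
Unfold 5 (reflect across v@16): 64 holes -> [(6, 0), (6, 3), (6, 4), (6, 7), (6, 8), (6, 11), (6, 12), (6, 15), (6, 16), (6, 19), (6, 20), (6, 23), (6, 24), (6, 27), (6, 28), (6, 31), (7, 1), (7, 2), (7, 5), (7, 6), (7, 9), (7, 10), (7, 13), (7, 14), (7, 17), (7, 18), (7, 21), (7, 22), (7, 25), (7, 26), (7, 29), (7, 30), (8, 1), (8, 2), (8, 5), (8, 6), (8, 9), (8, 10), (8, 13), (8, 14), (8, 17), (8, 18), (8, 21), (8, 22), (8, 25), (8, 26), (8, 29), (8, 30), (9, 0), (9, 3), (9, 4), (9, 7), (9, 8), (9, 11), (9, 12), (9, 15), (9, 16), (9, 19), (9, 20), (9, 23), (9, 24), (9, 27), (9, 28), (9, 31)]
Holes: [(6, 0), (6, 3), (6, 4), (6, 7), (6, 8), (6, 11), (6, 12), (6, 15), (6, 16), (6, 19), (6, 20), (6, 23), (6, 24), (6, 27), (6, 28), (6, 31), (7, 1), (7, 2), (7, 5), (7, 6), (7, 9), (7, 10), (7, 13), (7, 14), (7, 17), (7, 18), (7, 21), (7, 22), (7, 25), (7, 26), (7, 29), (7, 30), (8, 1), (8, 2), (8, 5), (8, 6), (8, 9), (8, 10), (8, 13), (8, 14), (8, 17), (8, 18), (8, 21), (8, 22), (8, 25), (8, 26), (8, 29), (8, 30), (9, 0), (9, 3), (9, 4), (9, 7), (9, 8), (9, 11), (9, 12), (9, 15), (9, 16), (9, 19), (9, 20), (9, 23), (9, 24), (9, 27), (9, 28), (9, 31)]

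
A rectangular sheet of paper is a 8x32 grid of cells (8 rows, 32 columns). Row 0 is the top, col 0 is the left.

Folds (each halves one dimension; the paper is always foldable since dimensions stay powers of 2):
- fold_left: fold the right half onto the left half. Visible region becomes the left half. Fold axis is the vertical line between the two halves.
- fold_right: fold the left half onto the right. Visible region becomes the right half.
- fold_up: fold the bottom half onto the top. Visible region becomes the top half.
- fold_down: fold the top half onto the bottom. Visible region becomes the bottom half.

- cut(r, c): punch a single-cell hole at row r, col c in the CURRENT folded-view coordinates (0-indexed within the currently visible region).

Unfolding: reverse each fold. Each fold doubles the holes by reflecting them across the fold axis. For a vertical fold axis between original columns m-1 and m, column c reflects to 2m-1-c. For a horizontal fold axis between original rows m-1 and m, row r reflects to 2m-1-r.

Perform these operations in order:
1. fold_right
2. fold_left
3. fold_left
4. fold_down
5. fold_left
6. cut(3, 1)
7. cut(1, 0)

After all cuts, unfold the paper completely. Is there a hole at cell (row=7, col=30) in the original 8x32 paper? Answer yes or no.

Op 1 fold_right: fold axis v@16; visible region now rows[0,8) x cols[16,32) = 8x16
Op 2 fold_left: fold axis v@24; visible region now rows[0,8) x cols[16,24) = 8x8
Op 3 fold_left: fold axis v@20; visible region now rows[0,8) x cols[16,20) = 8x4
Op 4 fold_down: fold axis h@4; visible region now rows[4,8) x cols[16,20) = 4x4
Op 5 fold_left: fold axis v@18; visible region now rows[4,8) x cols[16,18) = 4x2
Op 6 cut(3, 1): punch at orig (7,17); cuts so far [(7, 17)]; region rows[4,8) x cols[16,18) = 4x2
Op 7 cut(1, 0): punch at orig (5,16); cuts so far [(5, 16), (7, 17)]; region rows[4,8) x cols[16,18) = 4x2
Unfold 1 (reflect across v@18): 4 holes -> [(5, 16), (5, 19), (7, 17), (7, 18)]
Unfold 2 (reflect across h@4): 8 holes -> [(0, 17), (0, 18), (2, 16), (2, 19), (5, 16), (5, 19), (7, 17), (7, 18)]
Unfold 3 (reflect across v@20): 16 holes -> [(0, 17), (0, 18), (0, 21), (0, 22), (2, 16), (2, 19), (2, 20), (2, 23), (5, 16), (5, 19), (5, 20), (5, 23), (7, 17), (7, 18), (7, 21), (7, 22)]
Unfold 4 (reflect across v@24): 32 holes -> [(0, 17), (0, 18), (0, 21), (0, 22), (0, 25), (0, 26), (0, 29), (0, 30), (2, 16), (2, 19), (2, 20), (2, 23), (2, 24), (2, 27), (2, 28), (2, 31), (5, 16), (5, 19), (5, 20), (5, 23), (5, 24), (5, 27), (5, 28), (5, 31), (7, 17), (7, 18), (7, 21), (7, 22), (7, 25), (7, 26), (7, 29), (7, 30)]
Unfold 5 (reflect across v@16): 64 holes -> [(0, 1), (0, 2), (0, 5), (0, 6), (0, 9), (0, 10), (0, 13), (0, 14), (0, 17), (0, 18), (0, 21), (0, 22), (0, 25), (0, 26), (0, 29), (0, 30), (2, 0), (2, 3), (2, 4), (2, 7), (2, 8), (2, 11), (2, 12), (2, 15), (2, 16), (2, 19), (2, 20), (2, 23), (2, 24), (2, 27), (2, 28), (2, 31), (5, 0), (5, 3), (5, 4), (5, 7), (5, 8), (5, 11), (5, 12), (5, 15), (5, 16), (5, 19), (5, 20), (5, 23), (5, 24), (5, 27), (5, 28), (5, 31), (7, 1), (7, 2), (7, 5), (7, 6), (7, 9), (7, 10), (7, 13), (7, 14), (7, 17), (7, 18), (7, 21), (7, 22), (7, 25), (7, 26), (7, 29), (7, 30)]
Holes: [(0, 1), (0, 2), (0, 5), (0, 6), (0, 9), (0, 10), (0, 13), (0, 14), (0, 17), (0, 18), (0, 21), (0, 22), (0, 25), (0, 26), (0, 29), (0, 30), (2, 0), (2, 3), (2, 4), (2, 7), (2, 8), (2, 11), (2, 12), (2, 15), (2, 16), (2, 19), (2, 20), (2, 23), (2, 24), (2, 27), (2, 28), (2, 31), (5, 0), (5, 3), (5, 4), (5, 7), (5, 8), (5, 11), (5, 12), (5, 15), (5, 16), (5, 19), (5, 20), (5, 23), (5, 24), (5, 27), (5, 28), (5, 31), (7, 1), (7, 2), (7, 5), (7, 6), (7, 9), (7, 10), (7, 13), (7, 14), (7, 17), (7, 18), (7, 21), (7, 22), (7, 25), (7, 26), (7, 29), (7, 30)]

Answer: yes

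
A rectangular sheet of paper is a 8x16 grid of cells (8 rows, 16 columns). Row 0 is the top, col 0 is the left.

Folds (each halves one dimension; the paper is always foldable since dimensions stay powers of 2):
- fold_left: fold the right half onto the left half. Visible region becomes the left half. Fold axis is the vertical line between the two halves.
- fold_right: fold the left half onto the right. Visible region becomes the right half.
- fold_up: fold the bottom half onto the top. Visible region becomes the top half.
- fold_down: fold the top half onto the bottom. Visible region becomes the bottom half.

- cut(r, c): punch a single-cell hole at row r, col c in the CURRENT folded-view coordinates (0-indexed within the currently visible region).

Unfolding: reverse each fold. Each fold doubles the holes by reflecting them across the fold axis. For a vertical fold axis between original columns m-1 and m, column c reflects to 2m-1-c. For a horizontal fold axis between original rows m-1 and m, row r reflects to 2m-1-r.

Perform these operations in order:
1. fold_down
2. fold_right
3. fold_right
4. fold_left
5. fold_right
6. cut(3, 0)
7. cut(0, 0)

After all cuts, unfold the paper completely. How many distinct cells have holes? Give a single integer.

Answer: 64

Derivation:
Op 1 fold_down: fold axis h@4; visible region now rows[4,8) x cols[0,16) = 4x16
Op 2 fold_right: fold axis v@8; visible region now rows[4,8) x cols[8,16) = 4x8
Op 3 fold_right: fold axis v@12; visible region now rows[4,8) x cols[12,16) = 4x4
Op 4 fold_left: fold axis v@14; visible region now rows[4,8) x cols[12,14) = 4x2
Op 5 fold_right: fold axis v@13; visible region now rows[4,8) x cols[13,14) = 4x1
Op 6 cut(3, 0): punch at orig (7,13); cuts so far [(7, 13)]; region rows[4,8) x cols[13,14) = 4x1
Op 7 cut(0, 0): punch at orig (4,13); cuts so far [(4, 13), (7, 13)]; region rows[4,8) x cols[13,14) = 4x1
Unfold 1 (reflect across v@13): 4 holes -> [(4, 12), (4, 13), (7, 12), (7, 13)]
Unfold 2 (reflect across v@14): 8 holes -> [(4, 12), (4, 13), (4, 14), (4, 15), (7, 12), (7, 13), (7, 14), (7, 15)]
Unfold 3 (reflect across v@12): 16 holes -> [(4, 8), (4, 9), (4, 10), (4, 11), (4, 12), (4, 13), (4, 14), (4, 15), (7, 8), (7, 9), (7, 10), (7, 11), (7, 12), (7, 13), (7, 14), (7, 15)]
Unfold 4 (reflect across v@8): 32 holes -> [(4, 0), (4, 1), (4, 2), (4, 3), (4, 4), (4, 5), (4, 6), (4, 7), (4, 8), (4, 9), (4, 10), (4, 11), (4, 12), (4, 13), (4, 14), (4, 15), (7, 0), (7, 1), (7, 2), (7, 3), (7, 4), (7, 5), (7, 6), (7, 7), (7, 8), (7, 9), (7, 10), (7, 11), (7, 12), (7, 13), (7, 14), (7, 15)]
Unfold 5 (reflect across h@4): 64 holes -> [(0, 0), (0, 1), (0, 2), (0, 3), (0, 4), (0, 5), (0, 6), (0, 7), (0, 8), (0, 9), (0, 10), (0, 11), (0, 12), (0, 13), (0, 14), (0, 15), (3, 0), (3, 1), (3, 2), (3, 3), (3, 4), (3, 5), (3, 6), (3, 7), (3, 8), (3, 9), (3, 10), (3, 11), (3, 12), (3, 13), (3, 14), (3, 15), (4, 0), (4, 1), (4, 2), (4, 3), (4, 4), (4, 5), (4, 6), (4, 7), (4, 8), (4, 9), (4, 10), (4, 11), (4, 12), (4, 13), (4, 14), (4, 15), (7, 0), (7, 1), (7, 2), (7, 3), (7, 4), (7, 5), (7, 6), (7, 7), (7, 8), (7, 9), (7, 10), (7, 11), (7, 12), (7, 13), (7, 14), (7, 15)]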